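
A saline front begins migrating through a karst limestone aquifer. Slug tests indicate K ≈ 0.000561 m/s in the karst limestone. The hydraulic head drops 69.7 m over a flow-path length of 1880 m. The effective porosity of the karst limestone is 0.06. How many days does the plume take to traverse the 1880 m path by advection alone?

62.8

Convert K: 0.000561 m/s × 86400 = 48.47 m/day.
Hydraulic gradient i = Δh / L = 69.7 / 1880 = 0.03707.
Darcy flux q = K · i = 48.47 × 0.03707 = 1.797 m/day.
Seepage velocity v = q / n_e = 1.797 / 0.06 = 29.95 m/day.
Travel time t = L / v = 1880 / 29.95 = 62.77 days.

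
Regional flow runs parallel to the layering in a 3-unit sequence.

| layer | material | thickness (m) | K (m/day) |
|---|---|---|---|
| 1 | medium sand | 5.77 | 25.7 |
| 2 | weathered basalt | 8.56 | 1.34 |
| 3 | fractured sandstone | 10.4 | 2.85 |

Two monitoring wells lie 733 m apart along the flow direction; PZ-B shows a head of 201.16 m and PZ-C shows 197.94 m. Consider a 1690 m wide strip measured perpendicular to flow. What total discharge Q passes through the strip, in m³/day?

1410

Flow is parallel to layering, so each bed carries its own Darcy discharge and the transmissivities add.
Σ(K_i·b_i) = 25.7×5.77 + 1.34×8.56 + 2.85×10.4 = 189.4 m²/day.
Hydraulic gradient i = (201.16 − 197.94) / 733 = 3.22 / 733 = 0.004393.
Q = Σ(K_i·b_i) · W · i = 189.4 × 1690 × 0.004393 = 1406 m³/day.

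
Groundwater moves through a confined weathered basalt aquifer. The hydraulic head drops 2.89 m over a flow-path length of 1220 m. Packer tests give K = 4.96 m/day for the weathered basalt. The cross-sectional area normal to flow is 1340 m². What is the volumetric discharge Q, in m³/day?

Hydraulic gradient i = Δh / L = 2.89 / 1220 = 0.002369.
Darcy's law: Q = K · A · i = 4.960 × 1340 × 0.002369 = 15.74 m³/day.

15.7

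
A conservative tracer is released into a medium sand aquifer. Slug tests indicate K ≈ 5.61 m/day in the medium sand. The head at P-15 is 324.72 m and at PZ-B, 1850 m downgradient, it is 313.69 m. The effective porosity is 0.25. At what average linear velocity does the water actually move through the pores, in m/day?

Hydraulic gradient i = (324.72 − 313.69) / 1850 = 11.03 / 1850 = 0.005962.
Darcy flux q = K · i = 5.610 × 0.005962 = 0.03345 m/day.
Seepage velocity v = q / n_e = 0.03345 / 0.25 = 0.1338 m/day.

0.134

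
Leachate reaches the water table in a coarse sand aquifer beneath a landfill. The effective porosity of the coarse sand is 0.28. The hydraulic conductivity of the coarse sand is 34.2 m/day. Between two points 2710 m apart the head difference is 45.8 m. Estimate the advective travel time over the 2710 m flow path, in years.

3.59

Hydraulic gradient i = Δh / L = 45.8 / 2710 = 0.01690.
Darcy flux q = K · i = 34.20 × 0.01690 = 0.5780 m/day.
Seepage velocity v = q / n_e = 0.5780 / 0.28 = 2.064 m/day.
Travel time t = L / v = 2710 / 2.064 = 1313 days = 3.594 years.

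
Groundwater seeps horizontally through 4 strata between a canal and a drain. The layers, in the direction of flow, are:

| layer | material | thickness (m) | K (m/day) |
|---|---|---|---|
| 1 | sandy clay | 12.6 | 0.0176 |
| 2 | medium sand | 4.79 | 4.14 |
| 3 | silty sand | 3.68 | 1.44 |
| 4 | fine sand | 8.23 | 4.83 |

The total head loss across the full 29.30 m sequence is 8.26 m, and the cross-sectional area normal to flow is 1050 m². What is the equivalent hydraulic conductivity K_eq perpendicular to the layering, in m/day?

0.0406

Flow is perpendicular to layering, so the layers act in series and the equivalent K is the thickness-weighted harmonic mean.
Total thickness L = 12.6 + 4.79 + 3.68 + 8.23 = 29.30 m.
Σ(b_i/K_i) = 12.6/0.0176 + 4.79/4.14 + 3.68/1.44 + 8.23/4.83 = 721.3 d.
K_eq = L / Σ(b_i/K_i) = 29.30 / 721.3 = 0.04062 m/day.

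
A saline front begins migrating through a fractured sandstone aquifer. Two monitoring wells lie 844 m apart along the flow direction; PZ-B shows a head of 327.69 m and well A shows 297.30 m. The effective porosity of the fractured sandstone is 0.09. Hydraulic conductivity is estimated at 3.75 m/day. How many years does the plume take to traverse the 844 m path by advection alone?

Hydraulic gradient i = (327.69 − 297.30) / 844 = 30.39 / 844 = 0.03601.
Darcy flux q = K · i = 3.750 × 0.03601 = 0.1350 m/day.
Seepage velocity v = q / n_e = 0.1350 / 0.09 = 1.500 m/day.
Travel time t = L / v = 844 / 1.500 = 562.6 days = 1.540 years.

1.54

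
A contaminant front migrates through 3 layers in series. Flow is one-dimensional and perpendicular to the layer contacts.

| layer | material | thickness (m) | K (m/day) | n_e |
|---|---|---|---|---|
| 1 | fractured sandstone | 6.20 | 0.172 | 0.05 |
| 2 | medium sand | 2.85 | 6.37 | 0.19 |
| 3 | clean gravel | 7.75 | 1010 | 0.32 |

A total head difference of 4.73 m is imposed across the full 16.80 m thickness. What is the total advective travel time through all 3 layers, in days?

With flow normal to the layers, continuity requires the same specific discharge q through every layer.
Σ(b_i/K_i) = 6.20/0.172 + 2.85/6.37 + 7.75/1010 = 36.50 d.
q = Δh / Σ(b_i/K_i) = 4.73 / 36.50 = 0.1296 m/day.
In each layer the seepage velocity is v_i = q/n_i, so the layer transit time is t_i = b_i·n_i / q:
  layer 1 (fractured sandstone): t_1 = 6.20 × 0.05 / 0.1296 = 2.392 d
  layer 2 (medium sand): t_2 = 2.85 × 0.19 / 0.1296 = 4.179 d
  layer 3 (clean gravel): t_3 = 7.75 × 0.32 / 0.1296 = 19.14 d
Total t = Σ t_i = 25.71 days.

25.7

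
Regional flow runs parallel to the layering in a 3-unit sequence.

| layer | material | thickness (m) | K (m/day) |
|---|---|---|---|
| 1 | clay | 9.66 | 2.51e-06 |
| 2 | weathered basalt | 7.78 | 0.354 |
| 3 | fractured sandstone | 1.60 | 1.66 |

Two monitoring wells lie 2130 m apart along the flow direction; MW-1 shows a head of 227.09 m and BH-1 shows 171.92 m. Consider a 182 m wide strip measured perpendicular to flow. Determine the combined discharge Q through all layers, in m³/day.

25.5

Flow is parallel to layering, so each bed carries its own Darcy discharge and the transmissivities add.
Σ(K_i·b_i) = 2.51e-06×9.66 + 0.354×7.78 + 1.66×1.60 = 5.410 m²/day.
Hydraulic gradient i = (227.09 − 171.92) / 2130 = 55.17 / 2130 = 0.02590.
Q = Σ(K_i·b_i) · W · i = 5.410 × 182 × 0.02590 = 25.50 m³/day.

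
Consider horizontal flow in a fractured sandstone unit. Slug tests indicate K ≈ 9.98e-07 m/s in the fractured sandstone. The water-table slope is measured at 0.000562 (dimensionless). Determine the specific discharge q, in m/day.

4.85e-05

Convert K: 9.98e-07 m/s × 86400 = 0.08623 m/day.
Hydraulic gradient i = 0.000562.
Specific discharge q = K · i = 0.08623 × 0.0005620 = 4.846e-05 m/day.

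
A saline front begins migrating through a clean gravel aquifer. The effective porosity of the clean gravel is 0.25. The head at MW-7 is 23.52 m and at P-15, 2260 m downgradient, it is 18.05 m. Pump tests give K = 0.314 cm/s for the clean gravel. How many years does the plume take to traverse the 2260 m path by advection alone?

2.36

Convert K: 0.314 cm/s × 864 = 271.3 m/day.
Hydraulic gradient i = (23.52 − 18.05) / 2260 = 5.47 / 2260 = 0.002420.
Darcy flux q = K · i = 271.3 × 0.002420 = 0.6566 m/day.
Seepage velocity v = q / n_e = 0.6566 / 0.25 = 2.627 m/day.
Travel time t = L / v = 2260 / 2.627 = 860.5 days = 2.356 years.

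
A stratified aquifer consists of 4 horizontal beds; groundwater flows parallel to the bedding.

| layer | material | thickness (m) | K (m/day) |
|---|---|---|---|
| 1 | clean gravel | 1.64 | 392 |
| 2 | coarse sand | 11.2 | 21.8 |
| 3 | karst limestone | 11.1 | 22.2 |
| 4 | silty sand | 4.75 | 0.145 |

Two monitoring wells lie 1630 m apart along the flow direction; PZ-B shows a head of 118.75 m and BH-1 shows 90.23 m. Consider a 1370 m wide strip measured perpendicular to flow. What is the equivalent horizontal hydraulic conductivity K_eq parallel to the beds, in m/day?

Flow is parallel to layering, so each bed carries its own Darcy discharge and the transmissivities add.
Σ(K_i·b_i) = 392×1.64 + 21.8×11.2 + 22.2×11.1 + 0.145×4.75 = 1134 m²/day.
Total thickness b = 28.69 m, so K_eq = Σ(K_i·b_i)/b = 39.53 m/day.

39.5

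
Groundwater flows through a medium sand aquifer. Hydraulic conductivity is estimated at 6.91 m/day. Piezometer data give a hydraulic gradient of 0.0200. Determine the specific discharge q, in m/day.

0.138

Hydraulic gradient i = 0.0200.
Specific discharge q = K · i = 6.910 × 0.02000 = 0.1382 m/day.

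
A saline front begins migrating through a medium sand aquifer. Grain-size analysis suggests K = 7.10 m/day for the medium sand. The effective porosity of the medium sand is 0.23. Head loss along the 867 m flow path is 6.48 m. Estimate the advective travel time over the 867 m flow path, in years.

10.3

Hydraulic gradient i = Δh / L = 6.48 / 867 = 0.007474.
Darcy flux q = K · i = 7.100 × 0.007474 = 0.05307 m/day.
Seepage velocity v = q / n_e = 0.05307 / 0.23 = 0.2307 m/day.
Travel time t = L / v = 867 / 0.2307 = 3758 days = 10.29 years.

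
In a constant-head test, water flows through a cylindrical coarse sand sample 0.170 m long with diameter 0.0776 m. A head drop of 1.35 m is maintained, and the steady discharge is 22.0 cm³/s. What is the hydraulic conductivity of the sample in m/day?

50.6

Cross-sectional area A = π·(d/2)² = π × (0.0776/2)² = 0.004729 m².
Convert discharge: 22.0 cm³/s = 2.200e-05 m³/s.
Darcy's law rearranged: K = Q·L / (A·Δh) = 2.200e-05 × 0.170 / (0.004729 × 1.35) = 0.0005858 m/s = 50.61 m/day.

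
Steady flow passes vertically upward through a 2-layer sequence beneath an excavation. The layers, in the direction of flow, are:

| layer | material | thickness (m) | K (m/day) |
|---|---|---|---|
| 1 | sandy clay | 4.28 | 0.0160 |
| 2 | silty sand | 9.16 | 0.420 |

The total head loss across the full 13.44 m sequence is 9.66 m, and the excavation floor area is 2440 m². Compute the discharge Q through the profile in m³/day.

Flow is perpendicular to layering, so the layers act in series and the equivalent K is the thickness-weighted harmonic mean.
Total thickness L = 4.28 + 9.16 = 13.44 m.
Σ(b_i/K_i) = 4.28/0.0160 + 9.16/0.420 = 289.3 d.
K_eq = L / Σ(b_i/K_i) = 13.44 / 289.3 = 0.04646 m/day.
Q = K_eq · A · (Δh/L) = 0.04646 × 2440 × (9.66/13.44) = 81.47 m³/day.

81.5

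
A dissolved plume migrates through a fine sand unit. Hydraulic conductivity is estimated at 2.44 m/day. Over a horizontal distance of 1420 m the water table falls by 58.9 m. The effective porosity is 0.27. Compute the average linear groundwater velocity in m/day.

0.375

Hydraulic gradient i = Δh / L = 58.9 / 1420 = 0.04148.
Darcy flux q = K · i = 2.440 × 0.04148 = 0.1012 m/day.
Seepage velocity v = q / n_e = 0.1012 / 0.27 = 0.3748 m/day.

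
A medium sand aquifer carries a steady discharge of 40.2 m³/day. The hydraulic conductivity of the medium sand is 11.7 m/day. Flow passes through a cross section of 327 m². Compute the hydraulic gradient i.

From Q = K·A·i, i = Q / (K·A) = 40.2 / (11.70 × 327.0) = 0.01051.

0.0105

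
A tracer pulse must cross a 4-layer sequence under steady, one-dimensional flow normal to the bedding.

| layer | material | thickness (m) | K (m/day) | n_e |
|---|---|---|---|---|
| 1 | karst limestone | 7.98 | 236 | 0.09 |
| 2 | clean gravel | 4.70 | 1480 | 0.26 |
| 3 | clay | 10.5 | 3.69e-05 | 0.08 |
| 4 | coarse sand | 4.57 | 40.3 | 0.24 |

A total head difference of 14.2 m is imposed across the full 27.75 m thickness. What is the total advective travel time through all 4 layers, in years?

213

With flow normal to the layers, continuity requires the same specific discharge q through every layer.
Σ(b_i/K_i) = 7.98/236 + 4.70/1480 + 10.5/3.69e-05 + 4.57/40.3 = 2.846e+05 d.
q = Δh / Σ(b_i/K_i) = 14.2 / 2.846e+05 = 4.990e-05 m/day.
In each layer the seepage velocity is v_i = q/n_i, so the layer transit time is t_i = b_i·n_i / q:
  layer 1 (karst limestone): t_1 = 7.98 × 0.09 / 4.990e-05 = 14392 d
  layer 2 (clean gravel): t_2 = 4.70 × 0.26 / 4.990e-05 = 24488 d
  layer 3 (clay): t_3 = 10.5 × 0.08 / 4.990e-05 = 16833 d
  layer 4 (coarse sand): t_4 = 4.57 × 0.24 / 4.990e-05 = 21979 d
Total t = Σ t_i = 77691 days = 212.7 years.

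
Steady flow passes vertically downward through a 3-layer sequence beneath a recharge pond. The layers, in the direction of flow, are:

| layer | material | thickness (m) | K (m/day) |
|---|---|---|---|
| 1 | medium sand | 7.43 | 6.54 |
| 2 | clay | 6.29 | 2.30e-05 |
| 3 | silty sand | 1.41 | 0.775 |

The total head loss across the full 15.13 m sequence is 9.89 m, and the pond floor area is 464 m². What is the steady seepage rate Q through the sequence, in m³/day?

0.0168

Flow is perpendicular to layering, so the layers act in series and the equivalent K is the thickness-weighted harmonic mean.
Total thickness L = 7.43 + 6.29 + 1.41 = 15.13 m.
Σ(b_i/K_i) = 7.43/6.54 + 6.29/2.30e-05 + 1.41/0.775 = 2.735e+05 d.
K_eq = L / Σ(b_i/K_i) = 15.13 / 2.735e+05 = 5.532e-05 m/day.
Q = K_eq · A · (Δh/L) = 5.532e-05 × 464 × (9.89/15.13) = 0.01678 m³/day.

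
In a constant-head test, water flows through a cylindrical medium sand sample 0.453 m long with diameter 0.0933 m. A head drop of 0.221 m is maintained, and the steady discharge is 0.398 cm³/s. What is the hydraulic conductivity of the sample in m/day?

Cross-sectional area A = π·(d/2)² = π × (0.0933/2)² = 0.006837 m².
Convert discharge: 0.398 cm³/s = 3.980e-07 m³/s.
Darcy's law rearranged: K = Q·L / (A·Δh) = 3.980e-07 × 0.453 / (0.006837 × 0.221) = 0.0001193 m/s = 10.31 m/day.

10.3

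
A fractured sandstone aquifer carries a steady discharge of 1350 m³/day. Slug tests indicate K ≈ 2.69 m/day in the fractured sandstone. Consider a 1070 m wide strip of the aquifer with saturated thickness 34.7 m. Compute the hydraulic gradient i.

0.0135

Cross-sectional area A = 1070 × 34.7 = 37129 m².
From Q = K·A·i, i = Q / (K·A) = 1350 / (2.690 × 37129) = 0.01352.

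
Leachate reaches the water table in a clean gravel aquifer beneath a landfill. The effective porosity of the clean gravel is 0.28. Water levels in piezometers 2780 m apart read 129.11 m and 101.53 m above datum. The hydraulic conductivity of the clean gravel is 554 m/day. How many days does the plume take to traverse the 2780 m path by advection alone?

142

Hydraulic gradient i = (129.11 − 101.53) / 2780 = 27.58 / 2780 = 0.009921.
Darcy flux q = K · i = 554.0 × 0.009921 = 5.496 m/day.
Seepage velocity v = q / n_e = 5.496 / 0.28 = 19.63 m/day.
Travel time t = L / v = 2780 / 19.63 = 141.6 days.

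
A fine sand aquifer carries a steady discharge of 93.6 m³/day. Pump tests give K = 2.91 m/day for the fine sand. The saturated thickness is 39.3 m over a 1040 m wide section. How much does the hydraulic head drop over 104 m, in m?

Cross-sectional area A = 1040 × 39.3 = 40872 m².
From Q = K·A·i, i = Q / (K·A) = 93.6 / (2.910 × 40872) = 0.0007870.
Head loss Δh = i · L = 0.0007870 × 104 = 0.08184 m.

0.0818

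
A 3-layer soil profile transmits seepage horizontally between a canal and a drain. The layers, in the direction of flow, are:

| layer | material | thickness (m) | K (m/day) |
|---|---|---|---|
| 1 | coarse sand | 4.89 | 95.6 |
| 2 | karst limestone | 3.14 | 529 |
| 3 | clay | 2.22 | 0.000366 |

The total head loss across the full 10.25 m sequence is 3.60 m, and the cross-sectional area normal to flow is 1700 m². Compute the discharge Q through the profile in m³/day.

1.01

Flow is perpendicular to layering, so the layers act in series and the equivalent K is the thickness-weighted harmonic mean.
Total thickness L = 4.89 + 3.14 + 2.22 = 10.25 m.
Σ(b_i/K_i) = 4.89/95.6 + 3.14/529 + 2.22/0.000366 = 6066 d.
K_eq = L / Σ(b_i/K_i) = 10.25 / 6066 = 0.001690 m/day.
Q = K_eq · A · (Δh/L) = 0.001690 × 1700 × (3.60/10.25) = 1.009 m³/day.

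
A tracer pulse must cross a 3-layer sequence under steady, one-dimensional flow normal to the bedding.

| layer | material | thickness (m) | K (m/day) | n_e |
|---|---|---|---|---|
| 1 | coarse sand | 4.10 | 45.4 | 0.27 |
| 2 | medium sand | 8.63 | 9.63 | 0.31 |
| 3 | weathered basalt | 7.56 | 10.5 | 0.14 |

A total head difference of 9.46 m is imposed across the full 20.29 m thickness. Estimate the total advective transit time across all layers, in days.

0.873

With flow normal to the layers, continuity requires the same specific discharge q through every layer.
Σ(b_i/K_i) = 4.10/45.4 + 8.63/9.63 + 7.56/10.5 = 1.706 d.
q = Δh / Σ(b_i/K_i) = 9.46 / 1.706 = 5.544 m/day.
In each layer the seepage velocity is v_i = q/n_i, so the layer transit time is t_i = b_i·n_i / q:
  layer 1 (coarse sand): t_1 = 4.10 × 0.27 / 5.544 = 0.1997 d
  layer 2 (medium sand): t_2 = 8.63 × 0.31 / 5.544 = 0.4826 d
  layer 3 (weathered basalt): t_3 = 7.56 × 0.14 / 5.544 = 0.1909 d
Total t = Σ t_i = 0.8732 days.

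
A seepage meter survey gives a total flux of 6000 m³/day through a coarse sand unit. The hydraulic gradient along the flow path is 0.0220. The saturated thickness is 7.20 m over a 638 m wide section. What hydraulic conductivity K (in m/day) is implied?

59.4

Cross-sectional area A = 638 × 7.20 = 4594 m².
Hydraulic gradient i = 0.0220.
From Q = K·A·i, K = Q / (A·i) = 6000 / (4594 × 0.02200) = 59.37 m/day.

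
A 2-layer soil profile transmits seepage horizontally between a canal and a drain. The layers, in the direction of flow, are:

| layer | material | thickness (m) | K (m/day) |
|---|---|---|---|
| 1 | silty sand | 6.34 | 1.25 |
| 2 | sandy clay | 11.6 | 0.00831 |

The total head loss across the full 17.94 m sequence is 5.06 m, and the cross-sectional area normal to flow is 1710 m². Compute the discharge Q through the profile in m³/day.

6.18

Flow is perpendicular to layering, so the layers act in series and the equivalent K is the thickness-weighted harmonic mean.
Total thickness L = 6.34 + 11.6 = 17.94 m.
Σ(b_i/K_i) = 6.34/1.25 + 11.6/0.00831 = 1401 d.
K_eq = L / Σ(b_i/K_i) = 17.94 / 1401 = 0.01281 m/day.
Q = K_eq · A · (Δh/L) = 0.01281 × 1710 × (5.06/17.94) = 6.176 m³/day.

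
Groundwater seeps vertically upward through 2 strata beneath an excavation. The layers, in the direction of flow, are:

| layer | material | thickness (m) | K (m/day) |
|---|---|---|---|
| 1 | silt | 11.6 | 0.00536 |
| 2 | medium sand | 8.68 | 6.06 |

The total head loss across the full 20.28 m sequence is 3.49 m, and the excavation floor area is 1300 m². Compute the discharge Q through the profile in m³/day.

2.10

Flow is perpendicular to layering, so the layers act in series and the equivalent K is the thickness-weighted harmonic mean.
Total thickness L = 11.6 + 8.68 = 20.28 m.
Σ(b_i/K_i) = 11.6/0.00536 + 8.68/6.06 = 2166 d.
K_eq = L / Σ(b_i/K_i) = 20.28 / 2166 = 0.009365 m/day.
Q = K_eq · A · (Δh/L) = 0.009365 × 1300 × (3.49/20.28) = 2.095 m³/day.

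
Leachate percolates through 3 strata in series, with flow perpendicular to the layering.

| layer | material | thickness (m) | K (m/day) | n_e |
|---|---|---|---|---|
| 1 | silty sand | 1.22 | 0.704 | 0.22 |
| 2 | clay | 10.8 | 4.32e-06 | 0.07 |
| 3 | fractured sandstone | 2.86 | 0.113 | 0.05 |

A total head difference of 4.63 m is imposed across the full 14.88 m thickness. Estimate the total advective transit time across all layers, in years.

With flow normal to the layers, continuity requires the same specific discharge q through every layer.
Σ(b_i/K_i) = 1.22/0.704 + 10.8/4.32e-06 + 2.86/0.113 = 2.500e+06 d.
q = Δh / Σ(b_i/K_i) = 4.63 / 2.500e+06 = 1.852e-06 m/day.
In each layer the seepage velocity is v_i = q/n_i, so the layer transit time is t_i = b_i·n_i / q:
  layer 1 (silty sand): t_1 = 1.22 × 0.22 / 1.852e-06 = 1.449e+05 d
  layer 2 (clay): t_2 = 10.8 × 0.07 / 1.852e-06 = 4.082e+05 d
  layer 3 (fractured sandstone): t_3 = 2.86 × 0.05 / 1.852e-06 = 77215 d
Total t = Σ t_i = 6.304e+05 days = 1726 years.

1730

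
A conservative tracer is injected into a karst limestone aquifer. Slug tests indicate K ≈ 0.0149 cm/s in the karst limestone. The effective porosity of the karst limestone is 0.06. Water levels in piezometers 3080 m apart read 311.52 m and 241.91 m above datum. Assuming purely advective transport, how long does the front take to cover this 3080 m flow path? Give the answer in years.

1.74

Convert K: 0.0149 cm/s × 864 = 12.87 m/day.
Hydraulic gradient i = (311.52 − 241.91) / 3080 = 69.61 / 3080 = 0.02260.
Darcy flux q = K · i = 12.87 × 0.02260 = 0.2910 m/day.
Seepage velocity v = q / n_e = 0.2910 / 0.06 = 4.849 m/day.
Travel time t = L / v = 3080 / 4.849 = 635.2 days = 1.739 years.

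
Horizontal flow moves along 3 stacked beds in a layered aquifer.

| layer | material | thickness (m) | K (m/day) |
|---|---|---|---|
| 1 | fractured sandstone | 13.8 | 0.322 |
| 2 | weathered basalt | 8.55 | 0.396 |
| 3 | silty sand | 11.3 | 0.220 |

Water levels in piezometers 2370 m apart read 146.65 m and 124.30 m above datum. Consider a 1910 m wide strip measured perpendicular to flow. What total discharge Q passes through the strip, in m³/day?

Flow is parallel to layering, so each bed carries its own Darcy discharge and the transmissivities add.
Σ(K_i·b_i) = 0.322×13.8 + 0.396×8.55 + 0.220×11.3 = 10.32 m²/day.
Hydraulic gradient i = (146.65 − 124.30) / 2370 = 22.35 / 2370 = 0.009430.
Q = Σ(K_i·b_i) · W · i = 10.32 × 1910 × 0.009430 = 185.8 m³/day.

186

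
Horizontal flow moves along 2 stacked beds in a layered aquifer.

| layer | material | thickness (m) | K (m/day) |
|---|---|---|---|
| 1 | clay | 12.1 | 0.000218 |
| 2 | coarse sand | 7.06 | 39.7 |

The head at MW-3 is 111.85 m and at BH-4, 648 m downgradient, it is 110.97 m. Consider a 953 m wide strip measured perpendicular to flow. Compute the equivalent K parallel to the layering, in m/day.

14.6

Flow is parallel to layering, so each bed carries its own Darcy discharge and the transmissivities add.
Σ(K_i·b_i) = 0.000218×12.1 + 39.7×7.06 = 280.3 m²/day.
Total thickness b = 19.16 m, so K_eq = Σ(K_i·b_i)/b = 14.63 m/day.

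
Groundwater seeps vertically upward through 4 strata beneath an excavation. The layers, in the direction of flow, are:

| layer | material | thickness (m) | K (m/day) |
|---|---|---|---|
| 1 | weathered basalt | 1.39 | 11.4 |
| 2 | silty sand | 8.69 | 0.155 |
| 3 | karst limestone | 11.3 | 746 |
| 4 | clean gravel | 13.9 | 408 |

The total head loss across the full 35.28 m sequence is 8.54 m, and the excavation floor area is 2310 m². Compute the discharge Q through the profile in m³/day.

351

Flow is perpendicular to layering, so the layers act in series and the equivalent K is the thickness-weighted harmonic mean.
Total thickness L = 1.39 + 8.69 + 11.3 + 13.9 = 35.28 m.
Σ(b_i/K_i) = 1.39/11.4 + 8.69/0.155 + 11.3/746 + 13.9/408 = 56.24 d.
K_eq = L / Σ(b_i/K_i) = 35.28 / 56.24 = 0.6274 m/day.
Q = K_eq · A · (Δh/L) = 0.6274 × 2310 × (8.54/35.28) = 350.8 m³/day.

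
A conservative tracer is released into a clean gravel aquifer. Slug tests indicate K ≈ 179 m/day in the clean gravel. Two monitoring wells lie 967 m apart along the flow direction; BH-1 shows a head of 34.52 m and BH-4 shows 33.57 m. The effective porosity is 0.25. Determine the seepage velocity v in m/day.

Hydraulic gradient i = (34.52 − 33.57) / 967 = 0.95 / 967 = 0.0009824.
Darcy flux q = K · i = 179.0 × 0.0009824 = 0.1759 m/day.
Seepage velocity v = q / n_e = 0.1759 / 0.25 = 0.7034 m/day.

0.703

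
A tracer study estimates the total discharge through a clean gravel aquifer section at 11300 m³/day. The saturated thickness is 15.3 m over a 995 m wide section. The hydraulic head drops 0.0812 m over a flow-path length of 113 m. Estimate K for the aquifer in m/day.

Cross-sectional area A = 995 × 15.3 = 15224 m².
Hydraulic gradient i = Δh / L = 0.0812 / 113 = 0.0007186.
From Q = K·A·i, K = Q / (A·i) = 11300 / (15224 × 0.0007186) = 1033 m/day.

1030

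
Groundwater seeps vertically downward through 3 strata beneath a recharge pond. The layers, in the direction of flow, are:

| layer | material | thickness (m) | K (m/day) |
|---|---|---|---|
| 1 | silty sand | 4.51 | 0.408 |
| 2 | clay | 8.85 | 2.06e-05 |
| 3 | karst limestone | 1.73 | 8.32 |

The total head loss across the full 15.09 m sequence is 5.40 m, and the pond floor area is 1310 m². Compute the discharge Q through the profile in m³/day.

0.0165

Flow is perpendicular to layering, so the layers act in series and the equivalent K is the thickness-weighted harmonic mean.
Total thickness L = 4.51 + 8.85 + 1.73 = 15.09 m.
Σ(b_i/K_i) = 4.51/0.408 + 8.85/2.06e-05 + 1.73/8.32 = 4.296e+05 d.
K_eq = L / Σ(b_i/K_i) = 15.09 / 4.296e+05 = 3.512e-05 m/day.
Q = K_eq · A · (Δh/L) = 3.512e-05 × 1310 × (5.40/15.09) = 0.01647 m³/day.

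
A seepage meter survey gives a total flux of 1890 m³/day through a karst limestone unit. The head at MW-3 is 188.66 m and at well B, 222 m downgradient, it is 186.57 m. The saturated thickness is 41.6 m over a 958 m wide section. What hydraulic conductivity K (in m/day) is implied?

5.04

Cross-sectional area A = 958 × 41.6 = 39853 m².
Hydraulic gradient i = (188.66 − 186.57) / 222 = 2.09 / 222 = 0.009414.
From Q = K·A·i, K = Q / (A·i) = 1890 / (39853 × 0.009414) = 5.037 m/day.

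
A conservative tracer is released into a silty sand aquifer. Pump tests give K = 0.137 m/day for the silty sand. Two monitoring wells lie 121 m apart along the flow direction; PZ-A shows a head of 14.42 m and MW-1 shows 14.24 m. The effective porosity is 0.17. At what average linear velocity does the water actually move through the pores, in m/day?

Hydraulic gradient i = (14.42 − 14.24) / 121 = 0.18 / 121 = 0.001488.
Darcy flux q = K · i = 0.1370 × 0.001488 = 0.0002038 m/day.
Seepage velocity v = q / n_e = 0.0002038 / 0.17 = 0.001199 m/day.

0.00120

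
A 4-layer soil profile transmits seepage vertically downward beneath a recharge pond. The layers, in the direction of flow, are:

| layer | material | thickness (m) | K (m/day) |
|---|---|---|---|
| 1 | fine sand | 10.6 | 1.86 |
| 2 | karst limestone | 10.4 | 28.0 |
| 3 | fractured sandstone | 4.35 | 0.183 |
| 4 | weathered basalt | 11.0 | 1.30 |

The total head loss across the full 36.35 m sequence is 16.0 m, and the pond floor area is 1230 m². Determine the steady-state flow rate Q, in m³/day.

514

Flow is perpendicular to layering, so the layers act in series and the equivalent K is the thickness-weighted harmonic mean.
Total thickness L = 10.6 + 10.4 + 4.35 + 11.0 = 36.35 m.
Σ(b_i/K_i) = 10.6/1.86 + 10.4/28.0 + 4.35/0.183 + 11.0/1.30 = 38.30 d.
K_eq = L / Σ(b_i/K_i) = 36.35 / 38.30 = 0.9490 m/day.
Q = K_eq · A · (Δh/L) = 0.9490 × 1230 × (16.0/36.35) = 513.8 m³/day.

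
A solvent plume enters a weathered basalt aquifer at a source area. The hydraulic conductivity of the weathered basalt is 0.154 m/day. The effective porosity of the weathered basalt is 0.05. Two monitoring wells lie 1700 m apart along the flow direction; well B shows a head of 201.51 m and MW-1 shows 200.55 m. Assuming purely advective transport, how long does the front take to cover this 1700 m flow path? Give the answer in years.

Hydraulic gradient i = (201.51 − 200.55) / 1700 = 0.96 / 1700 = 0.0005647.
Darcy flux q = K · i = 0.1540 × 0.0005647 = 8.696e-05 m/day.
Seepage velocity v = q / n_e = 8.696e-05 / 0.05 = 0.001739 m/day.
Travel time t = L / v = 1700 / 0.001739 = 9.774e+05 days = 2676 years.

2680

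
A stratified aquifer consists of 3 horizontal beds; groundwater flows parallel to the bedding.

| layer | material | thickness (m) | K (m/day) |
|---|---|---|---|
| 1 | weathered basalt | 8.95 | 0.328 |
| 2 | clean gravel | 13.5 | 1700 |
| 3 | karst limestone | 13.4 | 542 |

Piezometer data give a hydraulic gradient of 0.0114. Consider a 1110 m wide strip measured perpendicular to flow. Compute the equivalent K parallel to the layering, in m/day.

Flow is parallel to layering, so each bed carries its own Darcy discharge and the transmissivities add.
Σ(K_i·b_i) = 0.328×8.95 + 1700×13.5 + 542×13.4 = 30216 m²/day.
Total thickness b = 35.85 m, so K_eq = Σ(K_i·b_i)/b = 842.8 m/day.

843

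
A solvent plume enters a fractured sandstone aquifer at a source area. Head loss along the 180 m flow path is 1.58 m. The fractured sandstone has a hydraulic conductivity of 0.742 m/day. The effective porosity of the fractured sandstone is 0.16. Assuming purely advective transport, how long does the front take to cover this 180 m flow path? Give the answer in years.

12.1

Hydraulic gradient i = Δh / L = 1.58 / 180 = 0.008778.
Darcy flux q = K · i = 0.7420 × 0.008778 = 0.006513 m/day.
Seepage velocity v = q / n_e = 0.006513 / 0.16 = 0.04071 m/day.
Travel time t = L / v = 180 / 0.04071 = 4422 days = 12.11 years.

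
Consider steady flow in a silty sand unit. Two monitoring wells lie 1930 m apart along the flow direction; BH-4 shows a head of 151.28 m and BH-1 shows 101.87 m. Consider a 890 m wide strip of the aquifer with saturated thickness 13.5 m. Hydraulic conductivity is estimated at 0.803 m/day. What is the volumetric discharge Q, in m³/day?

247

Cross-sectional area A = 890 × 13.5 = 12015 m².
Hydraulic gradient i = (151.28 − 101.87) / 1930 = 49.41 / 1930 = 0.02560.
Darcy's law: Q = K · A · i = 0.8030 × 12015 × 0.02560 = 247.0 m³/day.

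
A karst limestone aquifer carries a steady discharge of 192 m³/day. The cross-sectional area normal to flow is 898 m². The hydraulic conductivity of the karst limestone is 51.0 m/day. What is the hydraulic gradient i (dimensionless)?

0.00419

From Q = K·A·i, i = Q / (K·A) = 192 / (51.00 × 898.0) = 0.004192.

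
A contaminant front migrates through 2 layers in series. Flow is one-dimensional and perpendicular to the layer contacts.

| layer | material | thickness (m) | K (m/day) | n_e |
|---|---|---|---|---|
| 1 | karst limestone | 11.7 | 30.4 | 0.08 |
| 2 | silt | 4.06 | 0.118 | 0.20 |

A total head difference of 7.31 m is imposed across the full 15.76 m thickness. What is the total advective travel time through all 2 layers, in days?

8.32

With flow normal to the layers, continuity requires the same specific discharge q through every layer.
Σ(b_i/K_i) = 11.7/30.4 + 4.06/0.118 = 34.79 d.
q = Δh / Σ(b_i/K_i) = 7.31 / 34.79 = 0.2101 m/day.
In each layer the seepage velocity is v_i = q/n_i, so the layer transit time is t_i = b_i·n_i / q:
  layer 1 (karst limestone): t_1 = 11.7 × 0.08 / 0.2101 = 4.455 d
  layer 2 (silt): t_2 = 4.06 × 0.20 / 0.2101 = 3.865 d
Total t = Σ t_i = 8.320 days.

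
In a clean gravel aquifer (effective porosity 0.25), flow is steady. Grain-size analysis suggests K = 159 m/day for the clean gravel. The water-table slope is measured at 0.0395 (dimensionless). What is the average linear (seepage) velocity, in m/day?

25.1

Hydraulic gradient i = 0.0395.
Darcy flux q = K · i = 159.0 × 0.03950 = 6.280 m/day.
Seepage velocity v = q / n_e = 6.280 / 0.25 = 25.12 m/day.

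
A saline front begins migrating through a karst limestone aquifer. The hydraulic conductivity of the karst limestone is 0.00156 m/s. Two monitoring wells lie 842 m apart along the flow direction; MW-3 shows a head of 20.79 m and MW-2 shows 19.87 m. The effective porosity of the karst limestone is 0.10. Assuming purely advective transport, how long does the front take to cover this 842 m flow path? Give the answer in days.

Convert K: 0.00156 m/s × 86400 = 134.8 m/day.
Hydraulic gradient i = (20.79 − 19.87) / 842 = 0.92 / 842 = 0.001093.
Darcy flux q = K · i = 134.8 × 0.001093 = 0.1473 m/day.
Seepage velocity v = q / n_e = 0.1473 / 0.10 = 1.473 m/day.
Travel time t = L / v = 842 / 1.473 = 571.7 days.

572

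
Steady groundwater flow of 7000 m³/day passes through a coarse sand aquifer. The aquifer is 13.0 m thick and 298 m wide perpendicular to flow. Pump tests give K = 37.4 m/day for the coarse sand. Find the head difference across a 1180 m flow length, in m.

57.0

Cross-sectional area A = 298 × 13.0 = 3874 m².
From Q = K·A·i, i = Q / (K·A) = 7000 / (37.40 × 3874) = 0.04831.
Head loss Δh = i · L = 0.04831 × 1180 = 57.01 m.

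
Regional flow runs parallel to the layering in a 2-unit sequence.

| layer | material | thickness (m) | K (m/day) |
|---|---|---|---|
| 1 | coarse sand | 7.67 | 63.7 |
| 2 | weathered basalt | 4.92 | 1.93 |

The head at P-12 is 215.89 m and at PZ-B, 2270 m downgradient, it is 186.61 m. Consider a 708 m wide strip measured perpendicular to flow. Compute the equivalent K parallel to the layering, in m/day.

39.6

Flow is parallel to layering, so each bed carries its own Darcy discharge and the transmissivities add.
Σ(K_i·b_i) = 63.7×7.67 + 1.93×4.92 = 498.1 m²/day.
Total thickness b = 12.59 m, so K_eq = Σ(K_i·b_i)/b = 39.56 m/day.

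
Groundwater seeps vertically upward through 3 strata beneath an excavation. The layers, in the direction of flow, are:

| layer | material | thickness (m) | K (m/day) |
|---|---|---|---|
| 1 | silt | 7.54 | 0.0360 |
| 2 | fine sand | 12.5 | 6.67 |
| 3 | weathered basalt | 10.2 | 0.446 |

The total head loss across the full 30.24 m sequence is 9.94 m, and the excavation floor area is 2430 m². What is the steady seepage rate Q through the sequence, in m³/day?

Flow is perpendicular to layering, so the layers act in series and the equivalent K is the thickness-weighted harmonic mean.
Total thickness L = 7.54 + 12.5 + 10.2 = 30.24 m.
Σ(b_i/K_i) = 7.54/0.0360 + 12.5/6.67 + 10.2/0.446 = 234.2 d.
K_eq = L / Σ(b_i/K_i) = 30.24 / 234.2 = 0.1291 m/day.
Q = K_eq · A · (Δh/L) = 0.1291 × 2430 × (9.94/30.24) = 103.1 m³/day.

103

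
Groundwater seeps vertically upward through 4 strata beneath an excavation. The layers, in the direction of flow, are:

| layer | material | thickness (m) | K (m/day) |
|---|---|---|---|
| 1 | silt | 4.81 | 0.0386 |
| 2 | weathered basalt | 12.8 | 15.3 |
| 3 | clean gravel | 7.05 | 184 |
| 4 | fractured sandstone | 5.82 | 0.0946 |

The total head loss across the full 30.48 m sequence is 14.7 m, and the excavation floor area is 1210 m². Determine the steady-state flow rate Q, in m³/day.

95.1

Flow is perpendicular to layering, so the layers act in series and the equivalent K is the thickness-weighted harmonic mean.
Total thickness L = 4.81 + 12.8 + 7.05 + 5.82 = 30.48 m.
Σ(b_i/K_i) = 4.81/0.0386 + 12.8/15.3 + 7.05/184 + 5.82/0.0946 = 187.0 d.
K_eq = L / Σ(b_i/K_i) = 30.48 / 187.0 = 0.1630 m/day.
Q = K_eq · A · (Δh/L) = 0.1630 × 1210 × (14.7/30.48) = 95.11 m³/day.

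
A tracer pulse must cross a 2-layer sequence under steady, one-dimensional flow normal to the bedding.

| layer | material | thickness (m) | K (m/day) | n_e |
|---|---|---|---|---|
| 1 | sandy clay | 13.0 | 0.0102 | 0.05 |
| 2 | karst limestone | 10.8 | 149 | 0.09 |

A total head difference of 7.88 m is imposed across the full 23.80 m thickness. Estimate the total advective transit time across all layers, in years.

With flow normal to the layers, continuity requires the same specific discharge q through every layer.
Σ(b_i/K_i) = 13.0/0.0102 + 10.8/149 = 1275 d.
q = Δh / Σ(b_i/K_i) = 7.88 / 1275 = 0.006182 m/day.
In each layer the seepage velocity is v_i = q/n_i, so the layer transit time is t_i = b_i·n_i / q:
  layer 1 (sandy clay): t_1 = 13.0 × 0.05 / 0.006182 = 105.1 d
  layer 2 (karst limestone): t_2 = 10.8 × 0.09 / 0.006182 = 157.2 d
Total t = Σ t_i = 262.4 days = 0.7183 years.

0.718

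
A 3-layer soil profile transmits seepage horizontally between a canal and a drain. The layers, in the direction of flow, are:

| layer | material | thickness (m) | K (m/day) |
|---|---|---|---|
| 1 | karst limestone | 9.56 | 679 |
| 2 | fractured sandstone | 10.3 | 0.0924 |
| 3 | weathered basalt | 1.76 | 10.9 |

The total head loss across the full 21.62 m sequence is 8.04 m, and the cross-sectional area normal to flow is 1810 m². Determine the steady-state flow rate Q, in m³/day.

130

Flow is perpendicular to layering, so the layers act in series and the equivalent K is the thickness-weighted harmonic mean.
Total thickness L = 9.56 + 10.3 + 1.76 = 21.62 m.
Σ(b_i/K_i) = 9.56/679 + 10.3/0.0924 + 1.76/10.9 = 111.6 d.
K_eq = L / Σ(b_i/K_i) = 21.62 / 111.6 = 0.1936 m/day.
Q = K_eq · A · (Δh/L) = 0.1936 × 1810 × (8.04/21.62) = 130.3 m³/day.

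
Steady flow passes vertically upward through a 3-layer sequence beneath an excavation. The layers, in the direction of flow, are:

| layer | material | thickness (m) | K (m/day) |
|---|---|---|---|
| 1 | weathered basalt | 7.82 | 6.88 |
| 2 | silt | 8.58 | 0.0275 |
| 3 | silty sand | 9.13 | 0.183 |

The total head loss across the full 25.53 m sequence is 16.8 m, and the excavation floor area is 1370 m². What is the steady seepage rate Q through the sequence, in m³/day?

Flow is perpendicular to layering, so the layers act in series and the equivalent K is the thickness-weighted harmonic mean.
Total thickness L = 7.82 + 8.58 + 9.13 = 25.53 m.
Σ(b_i/K_i) = 7.82/6.88 + 8.58/0.0275 + 9.13/0.183 = 363.0 d.
K_eq = L / Σ(b_i/K_i) = 25.53 / 363.0 = 0.07033 m/day.
Q = K_eq · A · (Δh/L) = 0.07033 × 1370 × (16.8/25.53) = 63.40 m³/day.

63.4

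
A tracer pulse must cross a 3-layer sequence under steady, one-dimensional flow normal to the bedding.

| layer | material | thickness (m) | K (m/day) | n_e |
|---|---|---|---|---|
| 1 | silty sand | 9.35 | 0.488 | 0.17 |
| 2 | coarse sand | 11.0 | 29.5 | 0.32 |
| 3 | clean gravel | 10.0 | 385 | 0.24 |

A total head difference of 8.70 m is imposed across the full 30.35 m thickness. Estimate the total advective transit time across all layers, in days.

16.9

With flow normal to the layers, continuity requires the same specific discharge q through every layer.
Σ(b_i/K_i) = 9.35/0.488 + 11.0/29.5 + 10.0/385 = 19.56 d.
q = Δh / Σ(b_i/K_i) = 8.70 / 19.56 = 0.4448 m/day.
In each layer the seepage velocity is v_i = q/n_i, so the layer transit time is t_i = b_i·n_i / q:
  layer 1 (silty sand): t_1 = 9.35 × 0.17 / 0.4448 = 3.573 d
  layer 2 (coarse sand): t_2 = 11.0 × 0.32 / 0.4448 = 7.913 d
  layer 3 (clean gravel): t_3 = 10.0 × 0.24 / 0.4448 = 5.396 d
Total t = Σ t_i = 16.88 days.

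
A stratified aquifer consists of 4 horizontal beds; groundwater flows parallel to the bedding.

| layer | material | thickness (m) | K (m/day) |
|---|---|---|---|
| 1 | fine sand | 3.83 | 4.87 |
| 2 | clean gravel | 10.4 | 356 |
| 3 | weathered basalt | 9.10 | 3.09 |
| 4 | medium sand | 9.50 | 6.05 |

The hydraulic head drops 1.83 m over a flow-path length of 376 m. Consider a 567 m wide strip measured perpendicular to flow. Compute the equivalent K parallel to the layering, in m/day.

Flow is parallel to layering, so each bed carries its own Darcy discharge and the transmissivities add.
Σ(K_i·b_i) = 4.87×3.83 + 356×10.4 + 3.09×9.10 + 6.05×9.50 = 3807 m²/day.
Total thickness b = 32.83 m, so K_eq = Σ(K_i·b_i)/b = 116.0 m/day.

116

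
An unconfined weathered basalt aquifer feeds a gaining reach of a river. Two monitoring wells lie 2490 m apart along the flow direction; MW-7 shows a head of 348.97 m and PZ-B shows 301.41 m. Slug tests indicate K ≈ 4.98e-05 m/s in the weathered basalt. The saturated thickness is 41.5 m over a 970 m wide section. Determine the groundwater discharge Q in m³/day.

Convert K: 4.98e-05 m/s × 86400 = 4.303 m/day.
Cross-sectional area A = 970 × 41.5 = 40255 m².
Hydraulic gradient i = (348.97 − 301.41) / 2490 = 47.56 / 2490 = 0.01910.
Darcy's law: Q = K · A · i = 4.303 × 40255 × 0.01910 = 3308 m³/day.

3310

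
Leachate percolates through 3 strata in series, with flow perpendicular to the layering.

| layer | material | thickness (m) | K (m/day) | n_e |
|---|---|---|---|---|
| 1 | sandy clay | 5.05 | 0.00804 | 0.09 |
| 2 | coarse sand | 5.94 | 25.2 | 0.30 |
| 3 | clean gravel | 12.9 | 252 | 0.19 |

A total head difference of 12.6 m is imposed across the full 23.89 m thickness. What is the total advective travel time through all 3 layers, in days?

With flow normal to the layers, continuity requires the same specific discharge q through every layer.
Σ(b_i/K_i) = 5.05/0.00804 + 5.94/25.2 + 12.9/252 = 628.4 d.
q = Δh / Σ(b_i/K_i) = 12.6 / 628.4 = 0.02005 m/day.
In each layer the seepage velocity is v_i = q/n_i, so the layer transit time is t_i = b_i·n_i / q:
  layer 1 (sandy clay): t_1 = 5.05 × 0.09 / 0.02005 = 22.67 d
  layer 2 (coarse sand): t_2 = 5.94 × 0.30 / 0.02005 = 88.87 d
  layer 3 (clean gravel): t_3 = 12.9 × 0.19 / 0.02005 = 122.2 d
Total t = Σ t_i = 233.8 days.

234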